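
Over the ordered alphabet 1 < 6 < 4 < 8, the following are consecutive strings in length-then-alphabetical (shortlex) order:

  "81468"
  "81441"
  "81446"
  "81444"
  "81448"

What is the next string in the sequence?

81481

The successor of 81448 increments the rightmost position that isn't already 8 and resets every position after it to 1.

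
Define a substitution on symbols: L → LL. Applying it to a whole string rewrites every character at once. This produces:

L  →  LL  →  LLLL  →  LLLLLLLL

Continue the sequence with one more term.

LLLLLLLLLLLLLLLL

Apply φ to LLLLLLLL symbol by symbol: L→LL, L→LL, L→LL, L→LL, L→LL, L→LL, L→LL, L→LL; joined: LL LL LL LL LL LL LL LL.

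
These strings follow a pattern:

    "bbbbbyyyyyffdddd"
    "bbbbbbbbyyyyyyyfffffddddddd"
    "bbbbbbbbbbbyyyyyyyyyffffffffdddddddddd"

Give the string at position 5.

Each string has the form b^{3n+2} y^{2n+3} f^{3n-1} d^{3n+1} (n = 1, 2, …).
Setting n = 5 gives 17, 13, 14, 16 characters in each block.

bbbbbbbbbbbbbbbbbyyyyyyyyyyyyyffffffffffffffdddddddddddddddd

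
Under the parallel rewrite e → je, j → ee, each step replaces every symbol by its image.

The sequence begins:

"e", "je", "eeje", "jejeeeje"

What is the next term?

eejeeejejejeeeje

Expanding jejeeeje: j→ee, e→je, j→ee, e→je, e→je, e→je, j→ee, e→je. Concatenated: ee je ee je je je ee je.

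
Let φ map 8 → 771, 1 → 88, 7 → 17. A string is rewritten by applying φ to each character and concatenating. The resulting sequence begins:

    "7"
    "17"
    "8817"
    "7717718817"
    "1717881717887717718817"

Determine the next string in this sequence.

Rewriting the 22 symbols of 1717881717887717718817 one by one yields 88 17 88 17 771 771 88 17 88 17 771 771 17 17 88 17 17 88 771 771 88 17; concatenated:

88178817771771881788177717711717881717887717718817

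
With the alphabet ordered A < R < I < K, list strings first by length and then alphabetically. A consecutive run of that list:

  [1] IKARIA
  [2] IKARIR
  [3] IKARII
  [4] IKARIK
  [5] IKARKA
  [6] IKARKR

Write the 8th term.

IKARKK

Advancing 2 positions from IKARKR through IKARKR → IKARKI reaches term 8.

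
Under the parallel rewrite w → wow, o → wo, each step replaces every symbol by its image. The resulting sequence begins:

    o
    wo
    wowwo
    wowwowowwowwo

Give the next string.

wowwowowwowwowowwowowwowwowowwowwo

Applying the rule to each of the 13 symbols of wowwowowwowwo gives the pieces wow wo wow wow wo wow wo wow wow wo wow wow wo, which concatenate to the answer.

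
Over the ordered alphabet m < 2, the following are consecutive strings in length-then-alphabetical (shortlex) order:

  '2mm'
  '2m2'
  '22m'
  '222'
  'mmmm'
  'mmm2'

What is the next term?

mm2m

Find the rightmost character of mmm2 below 2, bump it to the next letter, and reset everything to its right to m.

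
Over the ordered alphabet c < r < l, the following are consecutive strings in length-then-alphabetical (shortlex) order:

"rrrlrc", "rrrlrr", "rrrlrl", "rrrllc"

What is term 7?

rrlccc

Continuing the enumeration 3 steps past rrrllc: rrrllc → rrrllr → rrrlll → (answer).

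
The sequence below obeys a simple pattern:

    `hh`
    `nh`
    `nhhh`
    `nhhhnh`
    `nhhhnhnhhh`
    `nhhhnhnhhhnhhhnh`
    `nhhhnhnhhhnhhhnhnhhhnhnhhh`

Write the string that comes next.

nhhhnhnhhhnhhhnhnhhhnhnhhhnhhhnhnhhhnhhhnh

From term 3 onward, concatenate the last term with the second-to-last: nh·hh = nhhh, nhhh·nh = nhhhnh, …
So term 8 is nhhhnhnhhhnhhhnhnhhhnhnhhh·nhhhnhnhhhnhhhnh.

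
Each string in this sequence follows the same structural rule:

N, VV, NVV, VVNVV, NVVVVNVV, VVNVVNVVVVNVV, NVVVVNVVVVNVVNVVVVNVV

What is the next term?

This is a Fibonacci-style word recurrence s(k) = s(k−2)·s(k−1): e.g. N·VV = NVV.
Continuing: VVNVVNVVVVNVV · NVVVVNVVVVNVVNVVVVNVV gives term 8.

VVNVVNVVVVNVVNVVVVNVVVVNVVNVVVVNVV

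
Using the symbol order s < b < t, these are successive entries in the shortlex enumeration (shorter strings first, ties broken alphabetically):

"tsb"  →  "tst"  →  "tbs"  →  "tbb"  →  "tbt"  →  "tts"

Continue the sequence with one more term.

ttb

Find the rightmost character of tts below t, bump it to the next letter, and reset everything to its right to s.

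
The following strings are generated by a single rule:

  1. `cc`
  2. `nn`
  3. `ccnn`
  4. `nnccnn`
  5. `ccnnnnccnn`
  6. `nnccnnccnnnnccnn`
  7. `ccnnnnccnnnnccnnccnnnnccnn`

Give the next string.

nnccnnccnnnnccnnccnnnnccnnnnccnnccnnnnccnn

Each term (from the third on) is the two preceding terms concatenated in order: term 3 = cc·nn = ccnn.
The next term joins nnccnnccnnnnccnn and ccnnnnccnnnnccnnccnnnnccnn.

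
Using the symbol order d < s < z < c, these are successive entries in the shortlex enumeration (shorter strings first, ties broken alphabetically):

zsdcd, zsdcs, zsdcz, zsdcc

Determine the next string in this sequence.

zssdd

Find the rightmost character of zsdcc below c, bump it to the next letter, and reset everything to its right to d.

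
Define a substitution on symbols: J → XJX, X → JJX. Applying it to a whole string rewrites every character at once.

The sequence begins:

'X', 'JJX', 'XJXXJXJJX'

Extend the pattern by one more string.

JJXXJXJJXJJXXJXJJXXJXXJXJJX

Rewriting each symbol of XJXXJXJJX: X→JJX, J→XJX, X→JJX, X→JJX, J→XJX, X→JJX, J→XJX, J→XJX, X→JJX, which concatenates to JJX XJX JJX JJX XJX JJX XJX XJX JJX.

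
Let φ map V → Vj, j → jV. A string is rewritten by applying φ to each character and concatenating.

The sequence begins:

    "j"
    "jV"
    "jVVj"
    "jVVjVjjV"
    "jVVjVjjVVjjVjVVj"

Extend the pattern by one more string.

Applying the rule to each of the 16 symbols of jVVjVjjVVjjVjVVj gives the pieces jV Vj Vj jV Vj jV jV Vj Vj jV jV Vj jV Vj Vj jV, which concatenate to the answer.

jVVjVjjVVjjVjVVjVjjVjVVjjVVjVjjV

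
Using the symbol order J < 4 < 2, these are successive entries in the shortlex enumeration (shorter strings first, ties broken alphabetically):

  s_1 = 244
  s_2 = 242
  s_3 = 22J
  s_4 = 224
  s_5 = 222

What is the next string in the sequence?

JJJJ

After 222 the length-3 strings are exhausted; the first length-4 string is 4 copies of J.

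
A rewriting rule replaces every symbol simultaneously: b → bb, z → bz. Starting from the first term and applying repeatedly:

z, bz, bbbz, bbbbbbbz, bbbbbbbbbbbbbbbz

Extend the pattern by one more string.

Replace each of the 16 characters of bbbbbbbbbbbbbbbz in place — bb bb bb bb bb bb bb bb bb bb bb bb bb bb bb bz — and concatenate.

bbbbbbbbbbbbbbbbbbbbbbbbbbbbbbbz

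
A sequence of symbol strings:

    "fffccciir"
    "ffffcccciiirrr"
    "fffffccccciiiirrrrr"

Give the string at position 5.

The n-th term is n+2 f's then n+2 c's then n+1 i's then 2n-1 r's (n = 1, 2, …).
Setting n = 5 gives 7, 7, 6, 9 characters in each block.

fffffffccccccciiiiiirrrrrrrrr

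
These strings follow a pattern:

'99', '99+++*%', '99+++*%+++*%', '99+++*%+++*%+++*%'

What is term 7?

The strings grow by a fixed suffix +++*% each time.
From 99+++*%+++*%+++*%, 3 further steps: 99+++*%+++*%+++*% → 99+++*%+++*%+++*%+++*% → 99+++*%+++*%+++*%+++*%+++*% → (answer).

99+++*%+++*%+++*%+++*%+++*%+++*%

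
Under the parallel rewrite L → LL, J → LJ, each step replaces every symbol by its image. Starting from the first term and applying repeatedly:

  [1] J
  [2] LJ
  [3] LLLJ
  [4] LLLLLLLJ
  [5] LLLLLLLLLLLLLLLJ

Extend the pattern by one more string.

Rewriting the 16 symbols of LLLLLLLLLLLLLLLJ one by one yields LL LL LL LL LL LL LL LL LL LL LL LL LL LL LL LJ; concatenated:

LLLLLLLLLLLLLLLLLLLLLLLLLLLLLLLJ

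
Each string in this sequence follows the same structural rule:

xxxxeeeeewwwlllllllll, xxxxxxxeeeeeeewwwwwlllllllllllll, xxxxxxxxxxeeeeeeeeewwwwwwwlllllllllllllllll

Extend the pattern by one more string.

Term n consists of 3n-2 x's, followed by 2n+1 e's, followed by 2n-1 w's, followed by 4n+1 l's, where the shown terms are n = 2, 3, 4.
For the next term, n = 5, so the run lengths are 13, 11, 9, 21.

xxxxxxxxxxxxxeeeeeeeeeeewwwwwwwwwlllllllllllllllllllll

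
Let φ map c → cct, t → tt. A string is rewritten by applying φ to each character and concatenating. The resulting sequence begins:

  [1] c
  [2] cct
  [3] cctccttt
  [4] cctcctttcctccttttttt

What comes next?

cctcctttcctcctttttttcctcctttcctccttttttttttttttt

φ(cctcctttcctccttttttt) expands symbol-by-symbol to cct cct tt cct cct tt tt tt cct cct tt cct cct tt tt tt tt tt tt tt; joining the 20 pieces gives the next term.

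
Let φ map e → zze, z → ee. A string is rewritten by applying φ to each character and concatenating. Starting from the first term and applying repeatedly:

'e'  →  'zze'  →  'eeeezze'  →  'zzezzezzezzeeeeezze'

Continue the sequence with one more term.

eeeezzeeeeezzeeeeezzeeeeezzezzezzezzezzeeeeezze

Applying the rule to each of the 19 symbols of zzezzezzezzeeeeezze gives the pieces ee ee zze ee ee zze ee ee zze ee ee zze zze zze zze zze ee ee zze, which concatenate to the answer.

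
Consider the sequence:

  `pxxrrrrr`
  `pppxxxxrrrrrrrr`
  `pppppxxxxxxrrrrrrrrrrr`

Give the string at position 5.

pppppppppxxxxxxxxxxrrrrrrrrrrrrrrrrr

Reading off run lengths: p runs 1, 3, 5; x runs 2, 4, 6; r runs 5, 8, 11 — each is linear in n (n = 1, 2, …).
Setting n = 5 gives 9, 10, 17 characters in each block.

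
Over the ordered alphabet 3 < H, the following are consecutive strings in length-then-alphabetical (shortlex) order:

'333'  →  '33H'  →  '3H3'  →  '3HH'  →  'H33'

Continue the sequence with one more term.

H3H

The successor of H33 increments the rightmost position that isn't already H and resets every position after it to 3.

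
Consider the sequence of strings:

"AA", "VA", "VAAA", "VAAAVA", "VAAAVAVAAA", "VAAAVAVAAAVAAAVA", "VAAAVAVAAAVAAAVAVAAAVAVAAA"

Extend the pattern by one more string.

VAAAVAVAAAVAAAVAVAAAVAVAAAVAAAVAVAAAVAAAVA

This is a Fibonacci-style word recurrence s(k) = s(k−1)·s(k−2): e.g. VA·AA = VAAA.
The next term joins VAAAVAVAAAVAAAVAVAAAVAVAAA and VAAAVAVAAAVAAAVA.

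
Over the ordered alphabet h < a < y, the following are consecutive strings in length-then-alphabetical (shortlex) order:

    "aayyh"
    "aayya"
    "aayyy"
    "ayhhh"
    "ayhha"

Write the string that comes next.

Treat ayhha as a base-3 numeral over the given alphabet and add one, carrying through any trailing y's.

ayhhy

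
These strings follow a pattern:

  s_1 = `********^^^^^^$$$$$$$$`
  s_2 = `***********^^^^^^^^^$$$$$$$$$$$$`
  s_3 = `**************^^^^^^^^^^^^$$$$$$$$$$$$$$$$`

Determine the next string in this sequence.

*****************^^^^^^^^^^^^^^^$$$$$$$$$$$$$$$$$$$$

Each string has the form *^{3n+2} ^^{3n} $^{4n}, where the shown terms are n = 2, 3, 4.
At n = 5 the blocks have lengths 17, 15, 20.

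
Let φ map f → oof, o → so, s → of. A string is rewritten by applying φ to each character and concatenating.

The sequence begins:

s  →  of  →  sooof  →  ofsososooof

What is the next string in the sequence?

sooofofsoofsoofsososooof

Apply φ to ofsososooof symbol by symbol: o→so, f→oof, s→of, o→so, s→of, o→so, s→of, o→so, o→so, o→so, f→oof; joined: so oof of so of so of so so so oof.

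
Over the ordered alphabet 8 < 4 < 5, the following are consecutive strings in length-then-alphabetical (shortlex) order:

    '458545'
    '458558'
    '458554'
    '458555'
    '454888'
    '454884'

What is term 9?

454844

Advancing 3 positions from 454884 through 454884 → 454885 → 454848 reaches term 9.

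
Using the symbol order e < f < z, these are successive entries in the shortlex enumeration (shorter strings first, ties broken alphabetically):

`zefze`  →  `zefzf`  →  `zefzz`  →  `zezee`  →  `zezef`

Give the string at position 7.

zezfe

Advancing 2 positions from zezef through zezef → zezez reaches term 7.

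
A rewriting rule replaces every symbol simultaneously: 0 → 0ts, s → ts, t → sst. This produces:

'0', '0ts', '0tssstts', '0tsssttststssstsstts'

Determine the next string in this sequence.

0tsssttststssstssttsssttsssttststsssttstssstsstts

Replace each of the 20 characters of 0tsssttststssstsstts in place — 0ts sst ts ts ts sst sst ts sst ts sst ts ts ts sst ts ts sst sst ts — and concatenate.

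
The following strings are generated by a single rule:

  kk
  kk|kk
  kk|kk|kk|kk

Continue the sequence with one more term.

Every step duplicates the string with '|' between the halves.
Doubling kk|kk|kk|kk with '|' between the halves:

kk|kk|kk|kk|kk|kk|kk|kk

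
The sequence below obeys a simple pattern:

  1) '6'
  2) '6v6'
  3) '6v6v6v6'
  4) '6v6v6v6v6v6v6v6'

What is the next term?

s(k+1) = s(k)·v·s(k) — each term doubles the last with 'v' between the halves.
Doubling 6v6v6v6v6v6v6v6 with 'v' between the halves:

6v6v6v6v6v6v6v6v6v6v6v6v6v6v6v6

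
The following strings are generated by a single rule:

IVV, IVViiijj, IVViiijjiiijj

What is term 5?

IVViiijjiiijjiiijjiiijj

Each term is the previous one with iiijj appended.
From IVViiijjiiijj, 2 further steps: IVViiijjiiijj → IVViiijjiiijjiiijj → (answer).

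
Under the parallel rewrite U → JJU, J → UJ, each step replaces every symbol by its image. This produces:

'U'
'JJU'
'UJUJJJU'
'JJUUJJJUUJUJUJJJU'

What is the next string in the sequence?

Applying the rule to each of the 17 symbols of JJUUJJJUUJUJUJJJU gives the pieces UJ UJ JJU JJU UJ UJ UJ JJU JJU UJ JJU UJ JJU UJ UJ UJ JJU, which concatenate to the answer.

UJUJJJUJJUUJUJUJJJUJJUUJJJUUJJJUUJUJUJJJU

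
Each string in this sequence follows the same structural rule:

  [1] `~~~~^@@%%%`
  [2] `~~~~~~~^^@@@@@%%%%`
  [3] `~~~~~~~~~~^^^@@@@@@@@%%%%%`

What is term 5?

Reading off run lengths: ~ runs 4, 7, 10; ^ runs 1, 2, 3; @ runs 2, 5, 8; % runs 3, 4, 5 — each is linear in n (n = 1, 2, …).
For term 5, n = 5, so the run lengths are 16, 5, 14, 7.

~~~~~~~~~~~~~~~~^^^^^@@@@@@@@@@@@@@%%%%%%%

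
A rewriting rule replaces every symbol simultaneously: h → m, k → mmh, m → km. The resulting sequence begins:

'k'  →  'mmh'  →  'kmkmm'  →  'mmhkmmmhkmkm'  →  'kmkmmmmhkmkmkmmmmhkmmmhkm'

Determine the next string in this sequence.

mmhkmmmhkmkmkmkmmmmhkmmmhkmmmhkmkmkmkmmmmhkmkmkmmmmhkm

Applying the rule to each of the 25 symbols of kmkmmmmhkmkmkmmmmhkmmmhkm gives the pieces mmh km mmh km km km km m mmh km mmh km mmh km km km km m mmh km km km m mmh km, which concatenate to the answer.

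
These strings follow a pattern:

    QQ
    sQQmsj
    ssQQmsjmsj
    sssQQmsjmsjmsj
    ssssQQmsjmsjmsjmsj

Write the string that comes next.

sssssQQmsjmsjmsjmsjmsj

s(k+1) = s·s(k)·msj, so each term gains s as a prefix and msj as a suffix.
One more step from ssssQQmsjmsjmsjmsj gives the answer.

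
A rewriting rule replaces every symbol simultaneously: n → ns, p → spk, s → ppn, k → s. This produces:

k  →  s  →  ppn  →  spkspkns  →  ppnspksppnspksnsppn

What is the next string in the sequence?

Applying the rule to each of the 19 symbols of ppnspksppnspksnsppn gives the pieces spk spk ns ppn spk s ppn spk spk ns ppn spk s ppn ns ppn spk spk ns, which concatenate to the answer.

spkspknsppnspksppnspkspknsppnspksppnnsppnspkspkns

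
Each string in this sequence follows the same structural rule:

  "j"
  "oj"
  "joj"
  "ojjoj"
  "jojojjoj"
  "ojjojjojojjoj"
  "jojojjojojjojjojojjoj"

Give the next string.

ojjojjojojjojjojojjojojjojjojojjoj

This is a Fibonacci-style word recurrence s(k) = s(k−2)·s(k−1): e.g. j·oj = joj.
Continuing: ojjojjojojjoj · jojojjojojjojjojojjoj gives term 8.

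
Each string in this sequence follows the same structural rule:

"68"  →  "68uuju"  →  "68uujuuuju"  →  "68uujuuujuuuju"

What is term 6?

Every step adds uuju to the end: s(k+1) = s(k)·uuju.
From 68uujuuujuuuju, 2 further steps: 68uujuuujuuuju → 68uujuuujuuujuuuju → (answer).

68uujuuujuuujuuujuuuju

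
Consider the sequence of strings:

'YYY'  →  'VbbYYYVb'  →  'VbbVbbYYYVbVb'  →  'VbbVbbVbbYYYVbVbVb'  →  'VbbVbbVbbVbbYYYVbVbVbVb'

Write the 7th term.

Every step adds Vbb to the front and Vb to the end of the previous string.
From VbbVbbVbbVbbYYYVbVbVbVb, 2 further steps: VbbVbbVbbVbbYYYVbVbVbVb → VbbVbbVbbVbbVbbYYYVbVbVbVbVb → (answer).

VbbVbbVbbVbbVbbVbbYYYVbVbVbVbVbVb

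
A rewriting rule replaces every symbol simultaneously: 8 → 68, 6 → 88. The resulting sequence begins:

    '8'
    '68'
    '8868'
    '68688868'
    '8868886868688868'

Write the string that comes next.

Rewriting the 16 symbols of 8868886868688868 one by one yields 68 68 88 68 68 68 88 68 88 68 88 68 68 68 88 68; concatenated:

68688868686888688868886868688868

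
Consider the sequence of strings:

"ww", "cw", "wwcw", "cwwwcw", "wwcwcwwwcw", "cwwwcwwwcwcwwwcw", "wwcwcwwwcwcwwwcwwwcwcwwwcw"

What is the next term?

cwwwcwwwcwcwwwcwwwcwcwwwcwcwwwcwwwcwcwwwcw

This is a Fibonacci-style word recurrence s(k) = s(k−2)·s(k−1): e.g. ww·cw = wwcw.
Continuing: cwwwcwwwcwcwwwcw · wwcwcwwwcwcwwwcwwwcwcwwwcw gives term 8.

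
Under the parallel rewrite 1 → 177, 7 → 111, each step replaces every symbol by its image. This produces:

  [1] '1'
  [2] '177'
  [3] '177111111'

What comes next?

177111111177177177177177177

Rewriting each symbol of 177111111: 1→177, 7→111, 7→111, 1→177, 1→177, 1→177, 1→177, 1→177, 1→177, which concatenates to 177 111 111 177 177 177 177 177 177.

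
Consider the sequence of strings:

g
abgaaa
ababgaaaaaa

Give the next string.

Each term wraps the previous one in ab on the left and aaa on the right.
One more step from ababgaaaaaa gives the answer.

abababgaaaaaaaaa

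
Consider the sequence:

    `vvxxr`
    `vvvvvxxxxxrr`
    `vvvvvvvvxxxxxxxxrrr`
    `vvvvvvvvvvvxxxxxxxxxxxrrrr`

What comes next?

The n-th term is 3n-1 v's then 3n-1 x's then n r's (n = 1, 2, …).
Setting n = 5 gives 14, 14, 5 characters in each block.

vvvvvvvvvvvvvvxxxxxxxxxxxxxxrrrrr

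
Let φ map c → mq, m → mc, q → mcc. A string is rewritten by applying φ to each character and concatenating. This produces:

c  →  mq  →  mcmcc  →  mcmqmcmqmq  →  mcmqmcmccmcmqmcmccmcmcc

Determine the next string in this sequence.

Applying the rule to each of the 23 symbols of mcmqmcmccmcmqmcmccmcmcc gives the pieces mc mq mc mcc mc mq mc mq mq mc mq mc mcc mc mq mc mq mq mc mq mc mq mq, which concatenate to the answer.

mcmqmcmccmcmqmcmqmqmcmqmcmccmcmqmcmqmqmcmqmcmqmq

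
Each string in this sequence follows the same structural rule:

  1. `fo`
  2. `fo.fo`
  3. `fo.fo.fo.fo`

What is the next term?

Each string is two copies of the previous one joined by '.'.
Doubling fo.fo.fo.fo with '.' between the halves:

fo.fo.fo.fo.fo.fo.fo.fo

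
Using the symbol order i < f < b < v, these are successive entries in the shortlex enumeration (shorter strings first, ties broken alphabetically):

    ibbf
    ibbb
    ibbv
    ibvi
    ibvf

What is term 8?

Continuing the enumeration 3 steps past ibvf: ibvf → ibvb → ibvv → (answer).

ivii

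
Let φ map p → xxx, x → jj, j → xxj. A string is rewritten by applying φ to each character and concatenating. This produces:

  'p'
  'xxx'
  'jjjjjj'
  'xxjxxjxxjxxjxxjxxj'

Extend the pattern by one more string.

Rewriting the 18 symbols of xxjxxjxxjxxjxxjxxj one by one yields jj jj xxj jj jj xxj jj jj xxj jj jj xxj jj jj xxj jj jj xxj; concatenated:

jjjjxxjjjjjxxjjjjjxxjjjjjxxjjjjjxxjjjjjxxj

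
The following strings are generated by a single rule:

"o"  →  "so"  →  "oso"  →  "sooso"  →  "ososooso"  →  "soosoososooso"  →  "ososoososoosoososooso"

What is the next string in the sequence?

soosoososoosoososoososoosoososooso

Each term (from the third on) is the two preceding terms concatenated in order: term 3 = o·so = oso.
Continuing: soosoososooso · ososoososoosoososooso gives term 8.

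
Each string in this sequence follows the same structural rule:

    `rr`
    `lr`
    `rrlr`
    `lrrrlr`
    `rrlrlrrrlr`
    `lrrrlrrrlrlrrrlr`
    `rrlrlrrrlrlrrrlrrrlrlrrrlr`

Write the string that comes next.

From term 3 onward, concatenate the second-to-last term with the last: rr·lr = rrlr, lr·rrlr = lrrrlr, …
Continuing: lrrrlrrrlrlrrrlr · rrlrlrrrlrlrrrlrrrlrlrrrlr gives term 8.

lrrrlrrrlrlrrrlrrrlrlrrrlrlrrrlrrrlrlrrrlr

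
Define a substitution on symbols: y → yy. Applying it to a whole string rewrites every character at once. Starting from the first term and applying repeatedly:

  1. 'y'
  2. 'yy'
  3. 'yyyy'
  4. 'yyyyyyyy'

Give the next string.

Expanding yyyyyyyy: y→yy, y→yy, y→yy, y→yy, y→yy, y→yy, y→yy, y→yy. Concatenated: yy yy yy yy yy yy yy yy.

yyyyyyyyyyyyyyyy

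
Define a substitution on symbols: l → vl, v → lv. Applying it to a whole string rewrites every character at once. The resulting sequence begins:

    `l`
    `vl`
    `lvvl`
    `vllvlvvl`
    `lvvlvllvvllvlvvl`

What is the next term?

vllvlvvllvvlvllvlvvlvllvvllvlvvl

φ(lvvlvllvvllvlvvl) expands symbol-by-symbol to vl lv lv vl lv vl vl lv lv vl vl lv vl lv lv vl; joining the 16 pieces gives the next term.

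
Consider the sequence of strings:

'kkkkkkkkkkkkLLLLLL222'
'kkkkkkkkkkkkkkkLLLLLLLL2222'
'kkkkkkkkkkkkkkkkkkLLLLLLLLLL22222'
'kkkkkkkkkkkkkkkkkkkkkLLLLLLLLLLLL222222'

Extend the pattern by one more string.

The n-th term is 3n+3 k's then 2n L's then n 2's, where the shown terms are n = 3, 4, 5, 6.
At n = 7 the blocks have lengths 24, 14, 7.

kkkkkkkkkkkkkkkkkkkkkkkkLLLLLLLLLLLLLL2222222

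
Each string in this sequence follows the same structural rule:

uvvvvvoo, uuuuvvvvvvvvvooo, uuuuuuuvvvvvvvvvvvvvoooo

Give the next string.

Term n consists of 3n-2 u's, followed by 4n+1 v's, followed by n+1 o's (n = 1, 2, …).
Setting n = 4 gives 10, 17, 5 characters in each block.

uuuuuuuuuuvvvvvvvvvvvvvvvvvooooo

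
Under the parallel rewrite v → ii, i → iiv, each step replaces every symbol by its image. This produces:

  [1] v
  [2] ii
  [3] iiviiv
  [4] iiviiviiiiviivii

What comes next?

φ(iiviiviiiiviivii) expands symbol-by-symbol to iiv iiv ii iiv iiv ii iiv iiv iiv iiv ii iiv iiv ii iiv iiv; joining the 16 pieces gives the next term.

iiviiviiiiviiviiiiviiviiviiviiiiviiviiiiviiv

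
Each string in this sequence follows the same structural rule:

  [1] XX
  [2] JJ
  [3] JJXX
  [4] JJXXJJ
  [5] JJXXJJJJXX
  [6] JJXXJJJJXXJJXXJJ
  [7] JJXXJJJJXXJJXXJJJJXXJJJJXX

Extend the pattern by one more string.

JJXXJJJJXXJJXXJJJJXXJJJJXXJJXXJJJJXXJJXXJJ

Each term (from the third on) is the previous term followed by the one before it: term 3 = JJ·XX = JJXX.
So term 8 is JJXXJJJJXXJJXXJJJJXXJJJJXX·JJXXJJJJXXJJXXJJ.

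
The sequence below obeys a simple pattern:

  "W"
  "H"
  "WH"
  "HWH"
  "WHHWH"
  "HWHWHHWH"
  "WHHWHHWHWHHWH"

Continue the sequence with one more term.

HWHWHHWHWHHWHHWHWHHWH

From term 3 onward, concatenate the second-to-last term with the last: W·H = WH, H·WH = HWH, …
So term 8 is HWHWHHWH·WHHWHHWHWHHWH.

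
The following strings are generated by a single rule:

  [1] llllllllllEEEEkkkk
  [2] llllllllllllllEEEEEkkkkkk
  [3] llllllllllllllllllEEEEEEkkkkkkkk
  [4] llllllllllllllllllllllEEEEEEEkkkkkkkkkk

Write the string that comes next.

llllllllllllllllllllllllllEEEEEEEEkkkkkkkkkkkk

The n-th term is 4n+2 l's then n+2 E's then 2n k's, where the shown terms are n = 2, 3, 4, 5.
At n = 6 the blocks have lengths 26, 8, 12.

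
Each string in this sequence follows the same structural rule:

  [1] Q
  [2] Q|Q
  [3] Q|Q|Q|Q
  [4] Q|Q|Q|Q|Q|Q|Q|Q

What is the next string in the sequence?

Q|Q|Q|Q|Q|Q|Q|Q|Q|Q|Q|Q|Q|Q|Q|Q

Every step duplicates the string with '|' between the halves.
One more doubling of Q|Q|Q|Q|Q|Q|Q|Q gives the answer.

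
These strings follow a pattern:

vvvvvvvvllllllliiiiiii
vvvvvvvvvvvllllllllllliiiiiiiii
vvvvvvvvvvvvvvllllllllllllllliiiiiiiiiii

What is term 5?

vvvvvvvvvvvvvvvvvvvvllllllllllllllllllllllliiiiiiiiiiiiiii

Reading off run lengths: v runs 8, 11, 14; l runs 7, 11, 15; i runs 7, 9, 11 — each is linear in n, where the shown terms are n = 2, 3, 4.
For term 5, n = 6, so the run lengths are 20, 23, 15.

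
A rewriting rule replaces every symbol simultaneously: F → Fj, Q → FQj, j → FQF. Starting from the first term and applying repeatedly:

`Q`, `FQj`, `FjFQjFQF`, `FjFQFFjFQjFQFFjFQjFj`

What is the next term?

Replace each of the 20 characters of FjFQFFjFQjFQFFjFQjFj in place — Fj FQF Fj FQj Fj Fj FQF Fj FQj FQF Fj FQj Fj Fj FQF Fj FQj FQF Fj FQF — and concatenate.

FjFQFFjFQjFjFjFQFFjFQjFQFFjFQjFjFjFQFFjFQjFQFFjFQF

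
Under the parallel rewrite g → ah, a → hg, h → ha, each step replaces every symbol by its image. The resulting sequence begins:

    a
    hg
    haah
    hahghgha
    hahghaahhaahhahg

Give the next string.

φ(hahghaahhaahhahg) expands symbol-by-symbol to ha hg ha ah ha hg hg ha ha hg hg ha ha hg ha ah; joining the 16 pieces gives the next term.

hahghaahhahghghahahghghahahghaah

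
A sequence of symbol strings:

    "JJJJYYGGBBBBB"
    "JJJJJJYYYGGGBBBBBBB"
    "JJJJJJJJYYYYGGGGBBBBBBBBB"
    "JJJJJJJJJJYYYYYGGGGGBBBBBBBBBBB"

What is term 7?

JJJJJJJJJJJJJJJJYYYYYYYYGGGGGGGGBBBBBBBBBBBBBBBBB

Each string has the form J^{2n} Y^{n} G^{n} B^{2n+1}, where the shown terms are n = 2, 3, 4, 5.
At n = 8 the blocks have lengths 16, 8, 8, 17.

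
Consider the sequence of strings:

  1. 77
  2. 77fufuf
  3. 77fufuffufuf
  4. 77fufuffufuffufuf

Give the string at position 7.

The strings grow by a fixed suffix fufuf each time.
From 77fufuffufuffufuf, 3 further steps: 77fufuffufuffufuf → 77fufuffufuffufuffufuf → 77fufuffufuffufuffufuffufuf → (answer).

77fufuffufuffufuffufuffufuffufuf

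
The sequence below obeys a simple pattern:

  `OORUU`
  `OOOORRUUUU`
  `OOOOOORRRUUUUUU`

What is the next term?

OOOOOOOORRRRUUUUUUUU

Each string has the form O^{2n} R^{n} U^{2n} (n = 1, 2, …).
For the next term, n = 4, so the run lengths are 8, 4, 8.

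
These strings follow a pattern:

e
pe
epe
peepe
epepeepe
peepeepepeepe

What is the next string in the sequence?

epepeepepeepeepepeepe

Each term (from the third on) is the two preceding terms concatenated in order: term 3 = e·pe = epe.
So term 7 is epepeepe·peepeepepeepe.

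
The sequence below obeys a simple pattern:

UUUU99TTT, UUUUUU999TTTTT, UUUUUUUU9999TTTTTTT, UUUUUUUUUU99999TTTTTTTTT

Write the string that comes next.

The n-th term is 2n U's then n 9's then 2n-1 T's, where the shown terms are n = 2, 3, 4, 5.
Setting n = 6 gives 12, 6, 11 characters in each block.

UUUUUUUUUUUU999999TTTTTTTTTTT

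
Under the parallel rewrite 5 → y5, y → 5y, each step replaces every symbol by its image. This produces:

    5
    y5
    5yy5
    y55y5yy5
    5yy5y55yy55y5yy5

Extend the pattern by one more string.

Rewriting the 16 symbols of 5yy5y55yy55y5yy5 one by one yields y5 5y 5y y5 5y y5 y5 5y 5y y5 y5 5y y5 5y 5y y5; concatenated:

y55y5yy55yy5y55y5yy5y55yy55y5yy5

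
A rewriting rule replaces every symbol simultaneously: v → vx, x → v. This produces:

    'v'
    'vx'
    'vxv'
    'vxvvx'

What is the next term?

Expanding vxvvx: v→vx, x→v, v→vx, v→vx, x→v. Concatenated: vx v vx vx v.

vxvvxvxv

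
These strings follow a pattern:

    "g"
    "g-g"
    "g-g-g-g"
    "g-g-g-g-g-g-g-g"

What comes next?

Every step duplicates the string with '-' between the halves.
Doubling g-g-g-g-g-g-g-g with '-' between the halves:

g-g-g-g-g-g-g-g-g-g-g-g-g-g-g-g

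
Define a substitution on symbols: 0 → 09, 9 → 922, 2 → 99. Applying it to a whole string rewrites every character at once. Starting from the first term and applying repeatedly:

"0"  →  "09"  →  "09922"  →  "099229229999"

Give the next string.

0992292299999229999922922922922

Rewriting each symbol of 099229229999: 0→09, 9→922, 9→922, 2→99, 2→99, 9→922, 2→99, 2→99, 9→922, 9→922, 9→922, 9→922, which concatenates to 09 922 922 99 99 922 99 99 922 922 922 922.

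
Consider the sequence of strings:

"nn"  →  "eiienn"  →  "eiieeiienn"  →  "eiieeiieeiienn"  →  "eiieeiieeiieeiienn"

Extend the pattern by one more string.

eiieeiieeiieeiieeiienn

The strings grow by a fixed prefix eiie each time.
One more step from eiieeiieeiieeiienn gives the answer.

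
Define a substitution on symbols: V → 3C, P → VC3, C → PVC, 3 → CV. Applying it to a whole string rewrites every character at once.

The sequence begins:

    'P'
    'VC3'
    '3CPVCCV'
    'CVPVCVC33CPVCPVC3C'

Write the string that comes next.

PVC3CVC33CPVC3CPVCCVCVPVCVC33CPVCVC33CPVCCVPVC

Applying the rule to each of the 18 symbols of CVPVCVC33CPVCPVC3C gives the pieces PVC 3C VC3 3C PVC 3C PVC CV CV PVC VC3 3C PVC VC3 3C PVC CV PVC, which concatenate to the answer.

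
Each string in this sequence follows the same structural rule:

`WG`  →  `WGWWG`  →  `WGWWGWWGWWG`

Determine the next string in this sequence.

Each string is two copies of the previous one joined by 'W'.
One more doubling of WGWWGWWGWWG gives the answer.

WGWWGWWGWWGWWGWWGWWGWWG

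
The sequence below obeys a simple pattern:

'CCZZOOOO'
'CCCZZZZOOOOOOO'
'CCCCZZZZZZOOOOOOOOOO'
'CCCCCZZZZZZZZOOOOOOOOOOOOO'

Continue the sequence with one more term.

CCCCCCZZZZZZZZZZOOOOOOOOOOOOOOOO

The n-th term is n+1 C's then 2n Z's then 3n+1 O's (n = 1, 2, …).
For the next term, n = 5, so the run lengths are 6, 10, 16.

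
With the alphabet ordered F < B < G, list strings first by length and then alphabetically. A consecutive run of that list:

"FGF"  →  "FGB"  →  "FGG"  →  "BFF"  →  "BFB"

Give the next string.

BFG

The successor of BFB increments the rightmost position that isn't already G and resets every position after it to F.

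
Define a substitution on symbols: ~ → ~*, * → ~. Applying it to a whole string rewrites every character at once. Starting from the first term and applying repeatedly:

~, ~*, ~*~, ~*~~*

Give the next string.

~*~~*~*~

Apply φ to ~*~~* symbol by symbol: ~→~*, *→~, ~→~*, ~→~*, *→~; joined: ~* ~ ~* ~* ~.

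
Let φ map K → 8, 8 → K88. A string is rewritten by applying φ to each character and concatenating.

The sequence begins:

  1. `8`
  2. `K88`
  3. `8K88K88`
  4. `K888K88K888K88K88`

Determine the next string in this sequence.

Rewriting the 17 symbols of K888K88K888K88K88 one by one yields 8 K88 K88 K88 8 K88 K88 8 K88 K88 K88 8 K88 K88 8 K88 K88; concatenated:

8K88K88K888K88K888K88K88K888K88K888K88K88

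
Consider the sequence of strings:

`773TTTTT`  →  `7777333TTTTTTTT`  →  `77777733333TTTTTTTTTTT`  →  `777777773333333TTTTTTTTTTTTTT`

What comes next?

7777777777333333333TTTTTTTTTTTTTTTTT

Term n consists of 2n 7's, followed by 2n-1 3's, followed by 3n+2 T's (n = 1, 2, …).
For the next term, n = 5, so the run lengths are 10, 9, 17.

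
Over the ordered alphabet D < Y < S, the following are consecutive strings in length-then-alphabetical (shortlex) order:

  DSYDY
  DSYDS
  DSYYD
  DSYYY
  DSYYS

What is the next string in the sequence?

The successor of DSYYS increments the rightmost position that isn't already S and resets every position after it to D.

DSYSD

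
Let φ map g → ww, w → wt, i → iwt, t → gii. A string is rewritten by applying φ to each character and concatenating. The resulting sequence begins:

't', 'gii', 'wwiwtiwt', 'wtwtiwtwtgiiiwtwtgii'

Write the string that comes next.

Rewriting the 20 symbols of wtwtiwtwtgiiiwtwtgii one by one yields wt gii wt gii iwt wt gii wt gii ww iwt iwt iwt wt gii wt gii ww iwt iwt; concatenated:

wtgiiwtgiiiwtwtgiiwtgiiwwiwtiwtiwtwtgiiwtgiiwwiwtiwt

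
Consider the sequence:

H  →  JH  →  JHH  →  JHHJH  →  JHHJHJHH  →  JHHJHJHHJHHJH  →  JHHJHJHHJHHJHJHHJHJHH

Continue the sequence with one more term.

Each term (from the third on) is the previous term followed by the one before it: term 3 = JH·H = JHH.
Continuing: JHHJHJHHJHHJHJHHJHJHH · JHHJHJHHJHHJH gives term 8.

JHHJHJHHJHHJHJHHJHJHHJHHJHJHHJHHJH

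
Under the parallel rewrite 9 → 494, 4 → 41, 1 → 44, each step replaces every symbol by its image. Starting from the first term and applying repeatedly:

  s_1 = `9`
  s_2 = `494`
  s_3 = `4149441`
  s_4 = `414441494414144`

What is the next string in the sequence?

4144414141444149441414441444141

Replace each of the 15 characters of 414441494414144 in place — 41 44 41 41 41 44 41 494 41 41 44 41 44 41 41 — and concatenate.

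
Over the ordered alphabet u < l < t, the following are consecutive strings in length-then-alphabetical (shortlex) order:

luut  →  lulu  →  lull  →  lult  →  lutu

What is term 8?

Continuing the enumeration 3 steps past lutu: lutu → lutl → lutt → (answer).

lluu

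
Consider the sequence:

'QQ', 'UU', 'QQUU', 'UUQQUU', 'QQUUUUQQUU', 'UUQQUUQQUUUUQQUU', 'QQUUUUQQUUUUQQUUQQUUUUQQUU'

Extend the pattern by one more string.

This is a Fibonacci-style word recurrence s(k) = s(k−2)·s(k−1): e.g. QQ·UU = QQUU.
So term 8 is UUQQUUQQUUUUQQUU·QQUUUUQQUUUUQQUUQQUUUUQQUU.

UUQQUUQQUUUUQQUUQQUUUUQQUUUUQQUUQQUUUUQQUU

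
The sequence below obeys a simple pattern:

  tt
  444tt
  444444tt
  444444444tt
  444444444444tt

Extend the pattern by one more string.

Each term is the previous one with 444 prepended.
Applying this once more to 444444444444tt:

444444444444444tt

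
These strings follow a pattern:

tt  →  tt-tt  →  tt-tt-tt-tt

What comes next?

Each string is two copies of the previous one joined by '-'.
So the next term is two copies of tt-tt-tt-tt with '-' between the halves.

tt-tt-tt-tt-tt-tt-tt-tt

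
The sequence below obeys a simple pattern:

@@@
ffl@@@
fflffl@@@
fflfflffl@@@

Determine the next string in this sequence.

The strings grow by a fixed prefix ffl each time.
Applying this once more to fflfflffl@@@:

fflfflfflffl@@@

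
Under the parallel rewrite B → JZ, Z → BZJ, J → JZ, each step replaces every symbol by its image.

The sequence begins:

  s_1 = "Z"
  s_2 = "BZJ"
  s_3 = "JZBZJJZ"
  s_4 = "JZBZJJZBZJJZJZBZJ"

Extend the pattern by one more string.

φ(JZBZJJZBZJJZJZBZJ) expands symbol-by-symbol to JZ BZJ JZ BZJ JZ JZ BZJ JZ BZJ JZ JZ BZJ JZ BZJ JZ BZJ JZ; joining the 17 pieces gives the next term.

JZBZJJZBZJJZJZBZJJZBZJJZJZBZJJZBZJJZBZJJZ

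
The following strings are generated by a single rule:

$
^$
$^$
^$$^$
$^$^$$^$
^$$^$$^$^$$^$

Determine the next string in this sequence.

Each term (from the third on) is the two preceding terms concatenated in order: term 3 = $·^$ = $^$.
Continuing: $^$^$$^$ · ^$$^$$^$^$$^$ gives term 7.

$^$^$$^$^$$^$$^$^$$^$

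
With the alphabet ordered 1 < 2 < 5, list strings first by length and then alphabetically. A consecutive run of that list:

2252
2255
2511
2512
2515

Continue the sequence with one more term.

2521

Find the rightmost character of 2515 below 5, bump it to the next letter, and reset everything to its right to 1.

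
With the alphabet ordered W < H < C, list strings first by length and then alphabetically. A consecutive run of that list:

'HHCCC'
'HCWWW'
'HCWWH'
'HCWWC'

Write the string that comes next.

Find the rightmost character of HCWWC below C, bump it to the next letter, and reset everything to its right to W.

HCWHW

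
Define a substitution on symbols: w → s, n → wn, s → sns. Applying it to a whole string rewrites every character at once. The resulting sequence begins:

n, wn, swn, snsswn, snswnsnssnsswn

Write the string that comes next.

snswnsnsswnsnswnsnssnswnsnssnsswn

φ(snswnsnssnsswn) expands symbol-by-symbol to sns wn sns s wn sns wn sns sns wn sns sns s wn; joining the 14 pieces gives the next term.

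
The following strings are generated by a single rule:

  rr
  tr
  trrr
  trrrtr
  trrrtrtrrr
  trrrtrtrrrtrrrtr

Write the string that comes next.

trrrtrtrrrtrrrtrtrrrtrtrrr

From term 3 onward, concatenate the last term with the second-to-last: tr·rr = trrr, trrr·tr = trrrtr, …
Continuing: trrrtrtrrrtrrrtr · trrrtrtrrr gives term 7.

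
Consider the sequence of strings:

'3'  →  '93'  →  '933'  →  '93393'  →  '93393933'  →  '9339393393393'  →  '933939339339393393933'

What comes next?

Each term (from the third on) is the previous term followed by the one before it: term 3 = 93·3 = 933.
Continuing: 933939339339393393933 · 9339393393393 gives term 8.

9339393393393933939339339393393393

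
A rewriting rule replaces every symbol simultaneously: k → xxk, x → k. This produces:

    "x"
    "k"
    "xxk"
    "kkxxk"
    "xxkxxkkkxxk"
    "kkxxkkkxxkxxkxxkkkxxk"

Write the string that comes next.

Replace each of the 21 characters of kkxxkkkxxkxxkxxkkkxxk in place — xxk xxk k k xxk xxk xxk k k xxk k k xxk k k xxk xxk xxk k k xxk — and concatenate.

xxkxxkkkxxkxxkxxkkkxxkkkxxkkkxxkxxkxxkkkxxk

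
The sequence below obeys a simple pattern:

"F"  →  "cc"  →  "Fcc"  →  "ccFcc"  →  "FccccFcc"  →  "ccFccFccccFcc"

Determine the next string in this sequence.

This is a Fibonacci-style word recurrence s(k) = s(k−2)·s(k−1): e.g. F·cc = Fcc.
The next term joins FccccFcc and ccFccFccccFcc.

FccccFccccFccFccccFcc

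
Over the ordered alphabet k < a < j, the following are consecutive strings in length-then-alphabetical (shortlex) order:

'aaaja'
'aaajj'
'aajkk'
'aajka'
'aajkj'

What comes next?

Treat aajkj as a base-3 numeral over the given alphabet and add one, carrying through any trailing j's.

aajak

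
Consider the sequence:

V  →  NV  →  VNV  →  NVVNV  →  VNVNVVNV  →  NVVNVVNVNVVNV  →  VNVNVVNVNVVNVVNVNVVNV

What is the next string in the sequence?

This is a Fibonacci-style word recurrence s(k) = s(k−2)·s(k−1): e.g. V·NV = VNV.
Continuing: NVVNVVNVNVVNV · VNVNVVNVNVVNVVNVNVVNV gives term 8.

NVVNVVNVNVVNVVNVNVVNVNVVNVVNVNVVNV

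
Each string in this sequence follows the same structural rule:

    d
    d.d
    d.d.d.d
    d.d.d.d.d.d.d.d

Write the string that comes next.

s(k+1) = s(k)·.·s(k) — each term doubles the last with '.' between the halves.
One more doubling of d.d.d.d.d.d.d.d gives the answer.

d.d.d.d.d.d.d.d.d.d.d.d.d.d.d.d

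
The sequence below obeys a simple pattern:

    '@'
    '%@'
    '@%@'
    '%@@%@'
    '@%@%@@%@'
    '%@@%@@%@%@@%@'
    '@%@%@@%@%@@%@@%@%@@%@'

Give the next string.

%@@%@@%@%@@%@@%@%@@%@%@@%@@%@%@@%@

This is a Fibonacci-style word recurrence s(k) = s(k−2)·s(k−1): e.g. @·%@ = @%@.
Continuing: %@@%@@%@%@@%@ · @%@%@@%@%@@%@@%@%@@%@ gives term 8.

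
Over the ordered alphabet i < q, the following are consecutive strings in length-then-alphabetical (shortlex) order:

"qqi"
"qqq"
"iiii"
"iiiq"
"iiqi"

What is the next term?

The successor of iiqi increments the rightmost position that isn't already q and resets every position after it to i.

iiqq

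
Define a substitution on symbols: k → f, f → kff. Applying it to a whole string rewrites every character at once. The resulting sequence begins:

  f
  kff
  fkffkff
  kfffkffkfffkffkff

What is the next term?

φ(kfffkffkfffkffkff) expands symbol-by-symbol to f kff kff kff f kff kff f kff kff kff f kff kff f kff kff; joining the 17 pieces gives the next term.

fkffkffkfffkffkfffkffkffkfffkffkfffkffkff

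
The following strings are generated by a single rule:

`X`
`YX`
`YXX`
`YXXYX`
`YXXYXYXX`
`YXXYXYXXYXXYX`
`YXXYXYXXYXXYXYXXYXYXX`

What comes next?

YXXYXYXXYXXYXYXXYXYXXYXXYXYXXYXXYX

From term 3 onward, concatenate the last term with the second-to-last: YX·X = YXX, YXX·YX = YXXYX, …
So term 8 is YXXYXYXXYXXYXYXXYXYXX·YXXYXYXXYXXYX.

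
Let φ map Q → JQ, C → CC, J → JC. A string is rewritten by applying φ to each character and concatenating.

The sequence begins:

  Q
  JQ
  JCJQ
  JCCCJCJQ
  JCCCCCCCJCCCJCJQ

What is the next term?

Applying the rule to each of the 16 symbols of JCCCCCCCJCCCJCJQ gives the pieces JC CC CC CC CC CC CC CC JC CC CC CC JC CC JC JQ, which concatenate to the answer.

JCCCCCCCCCCCCCCCJCCCCCCCJCCCJCJQ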